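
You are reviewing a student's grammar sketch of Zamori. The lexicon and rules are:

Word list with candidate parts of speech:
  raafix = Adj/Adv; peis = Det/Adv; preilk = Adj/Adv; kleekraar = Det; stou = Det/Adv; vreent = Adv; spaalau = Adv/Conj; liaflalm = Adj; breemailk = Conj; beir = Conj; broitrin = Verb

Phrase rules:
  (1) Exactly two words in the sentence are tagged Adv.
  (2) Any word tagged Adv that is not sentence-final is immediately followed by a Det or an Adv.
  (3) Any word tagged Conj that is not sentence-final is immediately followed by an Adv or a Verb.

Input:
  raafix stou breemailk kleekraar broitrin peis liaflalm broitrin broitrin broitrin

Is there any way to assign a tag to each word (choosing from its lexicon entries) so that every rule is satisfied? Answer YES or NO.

Candidates per position — 1:raafix {Adj,Adv}; 2:stou {Det,Adv}; 3:breemailk {Conj}; 4:kleekraar {Det}; 5:broitrin {Verb}; 6:peis {Det,Adv}; 7:liaflalm {Adj}; 8:broitrin {Verb}; 9:broitrin {Verb}; 10:broitrin {Verb}.
Rule 3 cannot be satisfied by any choice of tags from the lexicon.
So there is no consistent tagging.

NO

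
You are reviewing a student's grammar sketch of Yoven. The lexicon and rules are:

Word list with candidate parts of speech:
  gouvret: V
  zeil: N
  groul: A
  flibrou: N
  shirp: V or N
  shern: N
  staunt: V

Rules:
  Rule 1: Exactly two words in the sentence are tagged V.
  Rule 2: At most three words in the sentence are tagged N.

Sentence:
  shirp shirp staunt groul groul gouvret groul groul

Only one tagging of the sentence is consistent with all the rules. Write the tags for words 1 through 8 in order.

Candidates per position — 1:shirp {V,N}; 2:shirp {V,N}; 3:staunt {V}; 4:groul {A}; 5:groul {A}; 6:gouvret {V}; 7:groul {A}; 8:groul {A}.
Word 1 cannot be V — rule 1 would then fail for every completion. It is N.
Word 2 cannot be V — rule 1 would then fail for every completion. It is N.
That leaves exactly one tagging: N N V A A V A A.
Verifying each rule — rule 1 ok; rule 2 ok.

N N V A A V A A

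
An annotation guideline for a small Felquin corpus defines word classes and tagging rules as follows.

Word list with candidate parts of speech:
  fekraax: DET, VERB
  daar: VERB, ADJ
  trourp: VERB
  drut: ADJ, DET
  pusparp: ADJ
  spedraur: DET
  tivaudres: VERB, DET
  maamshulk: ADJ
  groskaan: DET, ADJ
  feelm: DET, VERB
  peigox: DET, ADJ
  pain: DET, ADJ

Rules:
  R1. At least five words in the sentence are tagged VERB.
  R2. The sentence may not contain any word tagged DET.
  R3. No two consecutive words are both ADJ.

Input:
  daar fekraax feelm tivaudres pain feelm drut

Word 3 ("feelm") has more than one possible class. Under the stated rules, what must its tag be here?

Candidates per position — 1:daar {VERB,ADJ}; 2:fekraax {DET,VERB}; 3:feelm {DET,VERB}; 4:tivaudres {VERB,DET}; 5:pain {DET,ADJ}; 6:feelm {DET,VERB}; 7:drut {ADJ,DET}.
If word 1 were ADJ, no tagging could satisfy rule 1; so word 1 is VERB.
If word 2 were DET, no tagging could satisfy rule 1; so word 2 is VERB.
If word 3 were DET, no tagging could satisfy rule 1; so word 3 is VERB.
If word 4 were DET, no tagging could satisfy rule 1; so word 4 is VERB.
If word 5 were DET, no tagging could satisfy rule 2; so word 5 is ADJ.
If word 6 were DET, no tagging could satisfy rule 1; so word 6 is VERB.
If word 7 were DET, no tagging could satisfy rule 2; so word 7 is ADJ.
The unique satisfying tagging is: VERB VERB VERB VERB ADJ VERB ADJ.
Checking: rule 1 ✓; rule 2 ✓; rule 3 ✓.

VERB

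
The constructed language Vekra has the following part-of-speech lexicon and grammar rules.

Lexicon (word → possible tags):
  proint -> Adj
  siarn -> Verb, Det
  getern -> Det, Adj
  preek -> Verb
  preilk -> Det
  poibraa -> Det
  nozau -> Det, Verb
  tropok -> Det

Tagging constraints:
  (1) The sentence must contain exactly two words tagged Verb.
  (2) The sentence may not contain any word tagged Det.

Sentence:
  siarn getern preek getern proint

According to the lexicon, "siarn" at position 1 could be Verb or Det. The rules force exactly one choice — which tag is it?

Verb

Candidates per position — 1:siarn {Verb,Det}; 2:getern {Det,Adj}; 3:preek {Verb}; 4:getern {Det,Adj}; 5:proint {Adj}.
At position 1, choosing Det makes rule 1 impossible to satisfy; hence Verb.
At position 2, choosing Det makes rule 2 impossible to satisfy; hence Adj.
At position 4, choosing Det makes rule 2 impossible to satisfy; hence Adj.
The only consistent sequence is: Verb Adj Verb Adj Adj.
Checking: rule 1 holds; rule 2 holds.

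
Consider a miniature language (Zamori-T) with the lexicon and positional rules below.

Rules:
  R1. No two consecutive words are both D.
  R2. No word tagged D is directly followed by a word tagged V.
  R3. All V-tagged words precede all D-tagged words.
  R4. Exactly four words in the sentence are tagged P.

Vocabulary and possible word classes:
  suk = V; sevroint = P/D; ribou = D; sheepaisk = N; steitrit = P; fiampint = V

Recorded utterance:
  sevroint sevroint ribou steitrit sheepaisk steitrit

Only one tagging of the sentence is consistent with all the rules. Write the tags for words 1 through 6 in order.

P P D P N P

Candidates per position — 1:sevroint {P,D}; 2:sevroint {P,D}; 3:ribou {D}; 4:steitrit {P}; 5:sheepaisk {N}; 6:steitrit {P}.
Position 1: tagging it D would leave rule 4 unsatisfiable, so it must be P.
Position 2: tagging it D would leave rule 1 unsatisfiable, so it must be P.
So the tagging must be: P P D P N P.
Checking: rule 1 ok; rule 2 ok; rule 3 ok; rule 4 ok.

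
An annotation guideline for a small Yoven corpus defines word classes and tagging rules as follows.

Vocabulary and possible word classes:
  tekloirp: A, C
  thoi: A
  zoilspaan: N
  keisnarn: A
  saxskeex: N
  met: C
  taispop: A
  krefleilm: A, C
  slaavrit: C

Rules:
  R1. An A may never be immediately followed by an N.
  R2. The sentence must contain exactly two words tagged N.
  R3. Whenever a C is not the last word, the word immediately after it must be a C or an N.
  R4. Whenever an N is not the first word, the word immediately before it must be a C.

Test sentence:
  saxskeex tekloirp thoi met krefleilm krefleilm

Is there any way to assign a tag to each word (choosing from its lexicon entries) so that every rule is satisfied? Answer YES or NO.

NO

Candidates per position — 1:saxskeex {N}; 2:tekloirp {A,C}; 3:thoi {A}; 4:met {C}; 5:krefleilm {A,C}; 6:krefleilm {A,C}.
Rule 2 cannot be satisfied by any choice of tags from the lexicon.
So there is no consistent tagging.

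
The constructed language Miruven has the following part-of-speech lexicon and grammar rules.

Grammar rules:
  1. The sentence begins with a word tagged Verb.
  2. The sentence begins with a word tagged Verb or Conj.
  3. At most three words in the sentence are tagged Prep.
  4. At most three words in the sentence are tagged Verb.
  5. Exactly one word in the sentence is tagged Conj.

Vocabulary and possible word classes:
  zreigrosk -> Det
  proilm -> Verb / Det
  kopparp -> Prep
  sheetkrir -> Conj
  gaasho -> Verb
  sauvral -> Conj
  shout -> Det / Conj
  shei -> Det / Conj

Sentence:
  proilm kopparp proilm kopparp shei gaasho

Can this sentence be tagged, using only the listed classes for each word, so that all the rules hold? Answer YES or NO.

YES

Candidates per position — 1:proilm {Verb,Det}; 2:kopparp {Prep}; 3:proilm {Verb,Det}; 4:kopparp {Prep}; 5:shei {Det,Conj}; 6:gaasho {Verb}.
One satisfying assignment: Verb Prep Det Prep Conj Verb.
Checking: rule 1 ok; rule 2 ok; rule 3 ok; rule 4 ok; rule 5 ok.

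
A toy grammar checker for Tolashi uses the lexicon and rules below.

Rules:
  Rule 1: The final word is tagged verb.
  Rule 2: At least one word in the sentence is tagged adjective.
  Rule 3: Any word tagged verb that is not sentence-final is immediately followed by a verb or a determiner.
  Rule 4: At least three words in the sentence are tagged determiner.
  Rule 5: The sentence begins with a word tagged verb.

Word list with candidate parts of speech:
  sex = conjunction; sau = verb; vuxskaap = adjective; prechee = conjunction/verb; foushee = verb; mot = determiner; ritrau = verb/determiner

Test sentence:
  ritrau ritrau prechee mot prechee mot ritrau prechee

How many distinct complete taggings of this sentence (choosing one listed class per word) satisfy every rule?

0

Candidates per position — 1:ritrau {verb,determiner}; 2:ritrau {verb,determiner}; 3:prechee {conjunction,verb}; 4:mot {determiner}; 5:prechee {conjunction,verb}; 6:mot {determiner}; 7:ritrau {verb,determiner}; 8:prechee {conjunction,verb}.
There are 64 candidate sequences in total.
Rule 2 cannot be satisfied by any choice of tags from the lexicon.
So there is no consistent tagging.
Count = 0.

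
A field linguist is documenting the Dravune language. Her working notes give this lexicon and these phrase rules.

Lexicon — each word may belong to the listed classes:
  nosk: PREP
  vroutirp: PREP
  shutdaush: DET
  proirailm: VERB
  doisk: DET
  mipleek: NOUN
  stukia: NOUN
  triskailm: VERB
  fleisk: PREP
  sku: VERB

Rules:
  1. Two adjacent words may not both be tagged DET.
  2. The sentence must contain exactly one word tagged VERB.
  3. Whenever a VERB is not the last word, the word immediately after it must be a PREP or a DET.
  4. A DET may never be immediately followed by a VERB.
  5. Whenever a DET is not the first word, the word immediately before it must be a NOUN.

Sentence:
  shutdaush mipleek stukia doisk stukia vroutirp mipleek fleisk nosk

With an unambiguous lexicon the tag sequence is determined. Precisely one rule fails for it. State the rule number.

2

Fixed tagging: DET NOUN NOUN DET NOUN PREP NOUN PREP PREP.
Rule check: R1 pass, R2 fail, R3 pass, R4 pass, R5 pass.
Only rule 2 fails.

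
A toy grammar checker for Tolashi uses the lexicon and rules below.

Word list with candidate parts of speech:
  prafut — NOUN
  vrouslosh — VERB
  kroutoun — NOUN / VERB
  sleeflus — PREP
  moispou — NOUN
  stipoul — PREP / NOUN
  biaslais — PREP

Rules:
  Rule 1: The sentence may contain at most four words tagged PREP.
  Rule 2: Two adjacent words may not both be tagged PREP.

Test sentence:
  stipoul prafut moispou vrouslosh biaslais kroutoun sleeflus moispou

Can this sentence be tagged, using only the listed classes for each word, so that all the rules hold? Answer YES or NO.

YES

Candidates per position — 1:stipoul {PREP,NOUN}; 2:prafut {NOUN}; 3:moispou {NOUN}; 4:vrouslosh {VERB}; 5:biaslais {PREP}; 6:kroutoun {NOUN,VERB}; 7:sleeflus {PREP}; 8:moispou {NOUN}.
One satisfying assignment: NOUN NOUN NOUN VERB PREP VERB PREP NOUN.
Checking: rule 1 holds; rule 2 holds.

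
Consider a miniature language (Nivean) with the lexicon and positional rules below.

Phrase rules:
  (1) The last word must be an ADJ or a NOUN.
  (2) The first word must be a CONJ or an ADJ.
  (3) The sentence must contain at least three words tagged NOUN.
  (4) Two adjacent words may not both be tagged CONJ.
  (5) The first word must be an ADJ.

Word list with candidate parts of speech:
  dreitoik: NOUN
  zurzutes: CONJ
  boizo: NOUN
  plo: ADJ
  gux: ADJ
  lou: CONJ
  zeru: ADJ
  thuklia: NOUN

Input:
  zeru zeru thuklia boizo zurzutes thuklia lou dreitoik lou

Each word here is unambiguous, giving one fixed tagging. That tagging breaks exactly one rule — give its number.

1

Fixed tagging: ADJ ADJ NOUN NOUN CONJ NOUN CONJ NOUN CONJ.
Applying the rules: R1 fails, R2 ok, R3 ok, R4 ok, R5 ok.
Only rule 1 fails.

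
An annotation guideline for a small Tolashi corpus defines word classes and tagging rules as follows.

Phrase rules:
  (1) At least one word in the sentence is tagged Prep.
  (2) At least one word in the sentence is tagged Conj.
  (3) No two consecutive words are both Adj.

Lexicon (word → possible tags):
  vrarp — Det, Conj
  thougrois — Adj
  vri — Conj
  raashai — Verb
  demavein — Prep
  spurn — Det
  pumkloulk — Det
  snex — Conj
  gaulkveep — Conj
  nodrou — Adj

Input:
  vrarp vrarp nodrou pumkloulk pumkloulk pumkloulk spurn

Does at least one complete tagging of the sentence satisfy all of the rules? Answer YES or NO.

NO

Candidates per position — 1:vrarp {Det,Conj}; 2:vrarp {Det,Conj}; 3:nodrou {Adj}; 4:pumkloulk {Det}; 5:pumkloulk {Det}; 6:pumkloulk {Det}; 7:spurn {Det}.
Rule 1 cannot be satisfied by any choice of tags from the lexicon.
So there is no consistent tagging.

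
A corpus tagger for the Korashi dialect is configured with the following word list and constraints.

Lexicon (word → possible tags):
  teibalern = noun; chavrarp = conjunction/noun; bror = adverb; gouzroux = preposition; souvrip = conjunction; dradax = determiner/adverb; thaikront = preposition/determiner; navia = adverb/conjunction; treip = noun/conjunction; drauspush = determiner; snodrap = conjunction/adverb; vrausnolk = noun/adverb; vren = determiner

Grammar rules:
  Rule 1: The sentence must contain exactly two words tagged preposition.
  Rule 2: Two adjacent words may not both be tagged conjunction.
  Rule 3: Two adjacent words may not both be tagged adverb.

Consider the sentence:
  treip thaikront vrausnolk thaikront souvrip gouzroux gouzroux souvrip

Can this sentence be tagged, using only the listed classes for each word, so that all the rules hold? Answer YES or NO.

YES

Candidates per position — 1:treip {noun,conjunction}; 2:thaikront {preposition,determiner}; 3:vrausnolk {noun,adverb}; 4:thaikront {preposition,determiner}; 5:souvrip {conjunction}; 6:gouzroux {preposition}; 7:gouzroux {preposition}; 8:souvrip {conjunction}.
One satisfying assignment: noun determiner adverb determiner conjunction preposition preposition conjunction.
Rule-by-rule: rule 1 ✓; rule 2 ✓; rule 3 ✓.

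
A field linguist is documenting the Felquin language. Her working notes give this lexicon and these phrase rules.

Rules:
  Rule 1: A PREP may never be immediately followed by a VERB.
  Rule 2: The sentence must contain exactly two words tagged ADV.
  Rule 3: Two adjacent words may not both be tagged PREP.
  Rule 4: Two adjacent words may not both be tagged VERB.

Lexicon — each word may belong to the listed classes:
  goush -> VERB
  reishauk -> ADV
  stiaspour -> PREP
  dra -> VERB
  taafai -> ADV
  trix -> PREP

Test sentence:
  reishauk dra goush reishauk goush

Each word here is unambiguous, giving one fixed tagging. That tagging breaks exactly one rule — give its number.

4

Fixed tagging: ADV VERB VERB ADV VERB.
Checking each rule: R1 ✓, R2 ✓, R3 ✓, R4 ✗.
Only rule 4 fails.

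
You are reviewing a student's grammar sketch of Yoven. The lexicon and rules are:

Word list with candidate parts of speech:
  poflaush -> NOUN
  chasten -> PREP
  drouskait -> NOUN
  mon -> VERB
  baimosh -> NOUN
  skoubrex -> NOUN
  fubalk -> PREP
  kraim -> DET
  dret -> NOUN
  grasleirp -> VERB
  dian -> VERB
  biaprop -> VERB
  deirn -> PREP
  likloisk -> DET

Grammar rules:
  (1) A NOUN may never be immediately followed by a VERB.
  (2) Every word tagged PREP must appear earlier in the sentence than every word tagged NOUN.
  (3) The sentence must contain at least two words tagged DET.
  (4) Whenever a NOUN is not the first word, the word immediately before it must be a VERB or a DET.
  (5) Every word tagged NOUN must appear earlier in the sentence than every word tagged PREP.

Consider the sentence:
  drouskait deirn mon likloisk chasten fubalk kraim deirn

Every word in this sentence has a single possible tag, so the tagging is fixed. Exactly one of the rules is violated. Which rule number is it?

2

Fixed tagging: NOUN PREP VERB DET PREP PREP DET PREP.
Applying the rules: R1 holds, R2 violated, R3 holds, R4 holds, R5 holds.
Only rule 2 fails.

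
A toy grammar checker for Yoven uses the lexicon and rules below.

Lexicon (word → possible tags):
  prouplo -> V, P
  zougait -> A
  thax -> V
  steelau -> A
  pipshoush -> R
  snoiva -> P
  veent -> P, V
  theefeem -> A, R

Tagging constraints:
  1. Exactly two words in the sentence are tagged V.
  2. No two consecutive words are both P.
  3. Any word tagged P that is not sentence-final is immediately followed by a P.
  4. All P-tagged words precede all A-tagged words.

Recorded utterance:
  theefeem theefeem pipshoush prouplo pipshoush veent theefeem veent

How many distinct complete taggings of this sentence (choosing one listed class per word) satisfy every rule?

1

Candidates per position — 1:theefeem {A,R}; 2:theefeem {A,R}; 3:pipshoush {R}; 4:prouplo {V,P}; 5:pipshoush {R}; 6:veent {P,V}; 7:theefeem {A,R}; 8:veent {P,V}.
There are 64 candidate sequences in total.
The sequences that satisfy every rule: R R R V R V R P.
Count = 1.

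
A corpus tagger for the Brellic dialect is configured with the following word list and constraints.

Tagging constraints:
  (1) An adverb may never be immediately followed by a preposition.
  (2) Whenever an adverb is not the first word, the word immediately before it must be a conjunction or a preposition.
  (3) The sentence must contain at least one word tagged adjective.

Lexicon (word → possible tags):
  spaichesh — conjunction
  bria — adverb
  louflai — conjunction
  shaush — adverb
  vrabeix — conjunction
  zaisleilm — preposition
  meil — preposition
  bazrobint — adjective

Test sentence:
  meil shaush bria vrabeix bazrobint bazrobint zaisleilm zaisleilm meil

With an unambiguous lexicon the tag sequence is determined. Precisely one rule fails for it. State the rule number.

Fixed tagging: preposition adverb adverb conjunction adjective adjective preposition preposition preposition.
Rule check: R1 holds, R2 violated, R3 holds.
Only rule 2 fails.

2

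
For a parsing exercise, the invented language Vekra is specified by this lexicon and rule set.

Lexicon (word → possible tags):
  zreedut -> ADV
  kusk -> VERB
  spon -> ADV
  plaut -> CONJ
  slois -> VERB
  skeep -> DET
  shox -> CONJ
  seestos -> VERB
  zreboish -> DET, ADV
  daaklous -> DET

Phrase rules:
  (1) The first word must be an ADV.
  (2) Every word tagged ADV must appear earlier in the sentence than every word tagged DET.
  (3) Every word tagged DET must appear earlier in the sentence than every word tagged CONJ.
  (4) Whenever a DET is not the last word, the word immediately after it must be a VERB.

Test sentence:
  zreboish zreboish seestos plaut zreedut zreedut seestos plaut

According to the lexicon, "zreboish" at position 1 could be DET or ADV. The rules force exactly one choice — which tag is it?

Candidates per position — 1:zreboish {DET,ADV}; 2:zreboish {DET,ADV}; 3:seestos {VERB}; 4:plaut {CONJ}; 5:zreedut {ADV}; 6:zreedut {ADV}; 7:seestos {VERB}; 8:plaut {CONJ}.
If word 1 were DET, no tagging could satisfy rule 1; so word 1 is ADV.
If word 2 were DET, no tagging could satisfy rule 2; so word 2 is ADV.
The unique satisfying tagging is: ADV ADV VERB CONJ ADV ADV VERB CONJ.
Checking: rule 1 ✓; rule 2 ✓; rule 3 ✓; rule 4 ✓.

ADV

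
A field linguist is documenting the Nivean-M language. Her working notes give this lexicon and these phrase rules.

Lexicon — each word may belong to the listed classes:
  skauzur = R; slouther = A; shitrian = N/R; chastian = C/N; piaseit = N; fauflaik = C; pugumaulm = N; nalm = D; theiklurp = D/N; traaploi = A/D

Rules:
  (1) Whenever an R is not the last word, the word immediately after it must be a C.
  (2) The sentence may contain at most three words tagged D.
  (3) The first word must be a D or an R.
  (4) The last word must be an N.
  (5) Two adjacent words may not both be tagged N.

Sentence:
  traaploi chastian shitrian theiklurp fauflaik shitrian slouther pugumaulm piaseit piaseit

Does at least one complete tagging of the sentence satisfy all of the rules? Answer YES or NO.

NO

Candidates per position — 1:traaploi {A,D}; 2:chastian {C,N}; 3:shitrian {N,R}; 4:theiklurp {D,N}; 5:fauflaik {C}; 6:shitrian {N,R}; 7:slouther {A}; 8:pugumaulm {N}; 9:piaseit {N}; 10:piaseit {N}.
Rule 5 cannot be satisfied by any choice of tags from the lexicon.
So there is no consistent tagging.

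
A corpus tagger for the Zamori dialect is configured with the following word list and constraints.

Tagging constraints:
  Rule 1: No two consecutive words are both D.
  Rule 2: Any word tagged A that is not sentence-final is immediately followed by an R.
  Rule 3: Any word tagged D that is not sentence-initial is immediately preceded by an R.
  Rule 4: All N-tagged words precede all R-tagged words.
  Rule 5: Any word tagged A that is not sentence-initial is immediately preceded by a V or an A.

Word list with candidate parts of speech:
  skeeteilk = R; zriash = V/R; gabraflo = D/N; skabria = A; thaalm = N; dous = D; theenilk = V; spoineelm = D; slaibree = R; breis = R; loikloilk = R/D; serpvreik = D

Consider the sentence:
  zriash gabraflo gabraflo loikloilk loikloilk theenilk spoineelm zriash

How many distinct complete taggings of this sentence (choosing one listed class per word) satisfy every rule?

Candidates per position — 1:zriash {V,R}; 2:gabraflo {D,N}; 3:gabraflo {D,N}; 4:loikloilk {R,D}; 5:loikloilk {R,D}; 6:theenilk {V}; 7:spoineelm {D}; 8:zriash {V,R}.
There are 64 candidate sequences in total.
Rule 3 cannot be satisfied by any choice of tags from the lexicon.
So there is no consistent tagging.
Count = 0.

0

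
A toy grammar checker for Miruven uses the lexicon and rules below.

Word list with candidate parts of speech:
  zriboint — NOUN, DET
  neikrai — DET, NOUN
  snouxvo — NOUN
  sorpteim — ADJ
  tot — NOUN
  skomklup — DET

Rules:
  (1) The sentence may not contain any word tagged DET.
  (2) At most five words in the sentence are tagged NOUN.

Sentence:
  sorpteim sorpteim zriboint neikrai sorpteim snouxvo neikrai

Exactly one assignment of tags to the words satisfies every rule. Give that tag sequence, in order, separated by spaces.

ADJ ADJ NOUN NOUN ADJ NOUN NOUN

Candidates per position — 1:sorpteim {ADJ}; 2:sorpteim {ADJ}; 3:zriboint {NOUN,DET}; 4:neikrai {DET,NOUN}; 5:sorpteim {ADJ}; 6:snouxvo {NOUN}; 7:neikrai {DET,NOUN}.
Word 3 cannot be DET — rule 1 would then fail for every completion. It is NOUN.
Word 4 cannot be DET — rule 1 would then fail for every completion. It is NOUN.
Word 7 cannot be DET — rule 1 would then fail for every completion. It is NOUN.
The only consistent sequence is: ADJ ADJ NOUN NOUN ADJ NOUN NOUN.
Checking: rule 1 holds; rule 2 holds.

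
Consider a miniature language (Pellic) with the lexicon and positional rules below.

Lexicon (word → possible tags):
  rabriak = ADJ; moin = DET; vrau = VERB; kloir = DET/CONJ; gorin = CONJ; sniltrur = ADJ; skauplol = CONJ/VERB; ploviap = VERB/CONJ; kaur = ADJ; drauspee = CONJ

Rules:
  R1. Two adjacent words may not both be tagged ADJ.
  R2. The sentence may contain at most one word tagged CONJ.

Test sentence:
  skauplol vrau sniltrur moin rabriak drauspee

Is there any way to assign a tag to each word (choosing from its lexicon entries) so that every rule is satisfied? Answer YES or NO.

Candidates per position — 1:skauplol {CONJ,VERB}; 2:vrau {VERB}; 3:sniltrur {ADJ}; 4:moin {DET}; 5:rabriak {ADJ}; 6:drauspee {CONJ}.
One satisfying assignment: VERB VERB ADJ DET ADJ CONJ.
Verifying each rule — rule 1 ok; rule 2 ok.

YES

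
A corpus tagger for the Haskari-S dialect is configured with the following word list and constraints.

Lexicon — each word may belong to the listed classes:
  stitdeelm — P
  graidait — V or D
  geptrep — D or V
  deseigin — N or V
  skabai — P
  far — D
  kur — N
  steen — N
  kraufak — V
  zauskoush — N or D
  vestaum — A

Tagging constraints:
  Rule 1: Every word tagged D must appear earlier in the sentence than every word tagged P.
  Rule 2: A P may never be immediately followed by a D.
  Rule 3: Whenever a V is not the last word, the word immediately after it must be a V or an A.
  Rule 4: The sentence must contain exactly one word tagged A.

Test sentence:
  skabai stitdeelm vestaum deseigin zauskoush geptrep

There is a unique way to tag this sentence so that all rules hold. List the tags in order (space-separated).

P P A N N V

Candidates per position — 1:skabai {P}; 2:stitdeelm {P}; 3:vestaum {A}; 4:deseigin {N,V}; 5:zauskoush {N,D}; 6:geptrep {D,V}.
Word 4 cannot be V — rule 3 would then fail for every completion. It is N.
Word 5 cannot be D — rule 1 would then fail for every completion. It is N.
Word 6 cannot be D — rule 1 would then fail for every completion. It is V.
The unique satisfying tagging is: P P A N N V.
Check: rule 1 holds; rule 2 holds; rule 3 holds; rule 4 holds.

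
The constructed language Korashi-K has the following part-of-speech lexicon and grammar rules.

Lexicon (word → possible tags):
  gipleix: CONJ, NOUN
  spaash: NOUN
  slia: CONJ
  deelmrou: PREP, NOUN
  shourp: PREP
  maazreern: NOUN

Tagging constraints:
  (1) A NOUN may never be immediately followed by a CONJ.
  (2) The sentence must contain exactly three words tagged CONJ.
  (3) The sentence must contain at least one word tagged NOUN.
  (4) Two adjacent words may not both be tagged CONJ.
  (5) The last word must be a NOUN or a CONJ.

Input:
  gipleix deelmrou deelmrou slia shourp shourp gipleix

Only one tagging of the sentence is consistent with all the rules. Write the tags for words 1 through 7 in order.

Candidates per position — 1:gipleix {CONJ,NOUN}; 2:deelmrou {PREP,NOUN}; 3:deelmrou {PREP,NOUN}; 4:slia {CONJ}; 5:shourp {PREP}; 6:shourp {PREP}; 7:gipleix {CONJ,NOUN}.
At position 1, choosing NOUN makes rule 2 impossible to satisfy; hence CONJ.
At position 3, choosing NOUN makes rule 1 impossible to satisfy; hence PREP.
At position 7, choosing NOUN makes rule 2 impossible to satisfy; hence CONJ.
At position 2, choosing PREP makes rule 3 impossible to satisfy; hence NOUN.
So the tagging must be: CONJ NOUN PREP CONJ PREP PREP CONJ.
Checking: rule 1 ok; rule 2 ok; rule 3 ok; rule 4 ok; rule 5 ok.

CONJ NOUN PREP CONJ PREP PREP CONJ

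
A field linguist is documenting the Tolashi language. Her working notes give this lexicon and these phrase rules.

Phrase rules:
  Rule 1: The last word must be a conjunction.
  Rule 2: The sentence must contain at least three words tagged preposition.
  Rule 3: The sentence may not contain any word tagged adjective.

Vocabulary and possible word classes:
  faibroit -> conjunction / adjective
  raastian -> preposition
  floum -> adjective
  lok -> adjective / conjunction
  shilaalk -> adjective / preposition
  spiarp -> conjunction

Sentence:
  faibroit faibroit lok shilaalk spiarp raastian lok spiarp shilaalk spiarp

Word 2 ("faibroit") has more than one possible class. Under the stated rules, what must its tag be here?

Candidates per position — 1:faibroit {conjunction,adjective}; 2:faibroit {conjunction,adjective}; 3:lok {adjective,conjunction}; 4:shilaalk {adjective,preposition}; 5:spiarp {conjunction}; 6:raastian {preposition}; 7:lok {adjective,conjunction}; 8:spiarp {conjunction}; 9:shilaalk {adjective,preposition}; 10:spiarp {conjunction}.
Position 1: tagging it adjective would leave rule 3 unsatisfiable, so it must be conjunction.
Position 2: tagging it adjective would leave rule 3 unsatisfiable, so it must be conjunction.
Position 3: tagging it adjective would leave rule 3 unsatisfiable, so it must be conjunction.
Position 4: tagging it adjective would leave rule 2 unsatisfiable, so it must be preposition.
Position 7: tagging it adjective would leave rule 3 unsatisfiable, so it must be conjunction.
Position 9: tagging it adjective would leave rule 2 unsatisfiable, so it must be preposition.
The unique satisfying tagging is: conjunction conjunction conjunction preposition conjunction preposition conjunction conjunction preposition conjunction.
Check: rule 1 ok; rule 2 ok; rule 3 ok.

conjunction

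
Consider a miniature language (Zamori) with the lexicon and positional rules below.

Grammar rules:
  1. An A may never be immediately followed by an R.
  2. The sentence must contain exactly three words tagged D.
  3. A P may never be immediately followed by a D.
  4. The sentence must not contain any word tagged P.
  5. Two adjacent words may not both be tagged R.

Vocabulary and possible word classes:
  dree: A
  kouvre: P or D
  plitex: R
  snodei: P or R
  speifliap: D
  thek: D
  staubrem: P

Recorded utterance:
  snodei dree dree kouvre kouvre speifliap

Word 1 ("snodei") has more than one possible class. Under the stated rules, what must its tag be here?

Candidates per position — 1:snodei {P,R}; 2:dree {A}; 3:dree {A}; 4:kouvre {P,D}; 5:kouvre {P,D}; 6:speifliap {D}.
Word 1 cannot be P — rule 4 would then fail for every completion. It is R.
Word 4 cannot be P — rule 2 would then fail for every completion. It is D.
Word 5 cannot be P — rule 2 would then fail for every completion. It is D.
So the tagging must be: R A A D D D.
Checking: rule 1 satisfied; rule 2 satisfied; rule 3 satisfied; rule 4 satisfied; rule 5 satisfied.

R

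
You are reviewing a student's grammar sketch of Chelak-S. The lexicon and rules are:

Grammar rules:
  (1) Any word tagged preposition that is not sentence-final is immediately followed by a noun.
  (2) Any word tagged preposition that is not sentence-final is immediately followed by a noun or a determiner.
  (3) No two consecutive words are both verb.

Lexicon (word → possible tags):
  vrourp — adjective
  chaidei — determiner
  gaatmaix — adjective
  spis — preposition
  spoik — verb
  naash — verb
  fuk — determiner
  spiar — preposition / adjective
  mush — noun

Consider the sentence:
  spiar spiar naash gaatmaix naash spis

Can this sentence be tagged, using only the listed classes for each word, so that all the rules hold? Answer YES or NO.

Candidates per position — 1:spiar {preposition,adjective}; 2:spiar {preposition,adjective}; 3:naash {verb}; 4:gaatmaix {adjective}; 5:naash {verb}; 6:spis {preposition}.
One satisfying assignment: adjective adjective verb adjective verb preposition.
Rule-by-rule: rule 1 satisfied; rule 2 satisfied; rule 3 satisfied.

YES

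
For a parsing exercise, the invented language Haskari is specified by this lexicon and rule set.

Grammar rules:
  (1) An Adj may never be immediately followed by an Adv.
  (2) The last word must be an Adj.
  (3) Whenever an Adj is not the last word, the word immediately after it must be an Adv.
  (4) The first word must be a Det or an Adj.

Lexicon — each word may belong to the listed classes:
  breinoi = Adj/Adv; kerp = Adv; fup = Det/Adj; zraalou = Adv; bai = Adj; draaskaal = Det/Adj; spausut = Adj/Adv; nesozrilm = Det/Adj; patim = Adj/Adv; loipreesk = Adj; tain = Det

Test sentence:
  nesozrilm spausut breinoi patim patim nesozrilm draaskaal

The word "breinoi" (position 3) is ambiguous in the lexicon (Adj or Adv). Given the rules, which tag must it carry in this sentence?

Adv

Candidates per position — 1:nesozrilm {Det,Adj}; 2:spausut {Adj,Adv}; 3:breinoi {Adj,Adv}; 4:patim {Adj,Adv}; 5:patim {Adj,Adv}; 6:nesozrilm {Det,Adj}; 7:draaskaal {Det,Adj}.
Word 5 cannot be Adj — rule 3 would then fail for every completion. It is Adv.
Word 6 cannot be Adj — rule 3 would then fail for every completion. It is Det.
Word 7 cannot be Det — rule 2 would then fail for every completion. It is Adj.
Word 1 cannot be Adj — rule 1 would then fail for every completion. It is Det.
Word 2 cannot be Adj — rule 1 would then fail for every completion. It is Adv.
Word 3 cannot be Adj — rule 1 would then fail for every completion. It is Adv.
Word 4 cannot be Adj — rule 1 would then fail for every completion. It is Adv.
The only consistent sequence is: Det Adv Adv Adv Adv Det Adj.
Checking: rule 1 satisfied; rule 2 satisfied; rule 3 satisfied; rule 4 satisfied.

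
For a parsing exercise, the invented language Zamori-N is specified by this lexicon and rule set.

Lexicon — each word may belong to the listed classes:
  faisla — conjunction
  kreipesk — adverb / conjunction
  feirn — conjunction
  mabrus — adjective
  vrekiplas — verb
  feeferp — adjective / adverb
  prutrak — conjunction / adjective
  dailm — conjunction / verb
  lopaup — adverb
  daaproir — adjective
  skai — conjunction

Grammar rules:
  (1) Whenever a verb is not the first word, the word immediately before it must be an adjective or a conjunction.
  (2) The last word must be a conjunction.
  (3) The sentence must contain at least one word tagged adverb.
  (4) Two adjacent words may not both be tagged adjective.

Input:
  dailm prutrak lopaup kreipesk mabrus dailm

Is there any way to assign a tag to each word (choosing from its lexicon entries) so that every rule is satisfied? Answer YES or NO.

YES

Candidates per position — 1:dailm {conjunction,verb}; 2:prutrak {conjunction,adjective}; 3:lopaup {adverb}; 4:kreipesk {adverb,conjunction}; 5:mabrus {adjective}; 6:dailm {conjunction,verb}.
One satisfying assignment: verb conjunction adverb conjunction adjective conjunction.
Verifying each rule — rule 1 ✓; rule 2 ✓; rule 3 ✓; rule 4 ✓.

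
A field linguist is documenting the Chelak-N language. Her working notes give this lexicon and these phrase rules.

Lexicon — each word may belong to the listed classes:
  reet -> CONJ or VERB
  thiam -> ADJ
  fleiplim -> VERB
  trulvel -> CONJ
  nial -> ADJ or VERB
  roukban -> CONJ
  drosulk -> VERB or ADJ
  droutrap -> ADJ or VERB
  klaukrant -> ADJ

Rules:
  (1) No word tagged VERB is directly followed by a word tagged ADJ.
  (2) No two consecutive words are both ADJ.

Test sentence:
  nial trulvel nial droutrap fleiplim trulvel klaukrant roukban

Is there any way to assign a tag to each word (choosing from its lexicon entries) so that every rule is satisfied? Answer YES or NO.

Candidates per position — 1:nial {ADJ,VERB}; 2:trulvel {CONJ}; 3:nial {ADJ,VERB}; 4:droutrap {ADJ,VERB}; 5:fleiplim {VERB}; 6:trulvel {CONJ}; 7:klaukrant {ADJ}; 8:roukban {CONJ}.
One satisfying assignment: ADJ CONJ VERB VERB VERB CONJ ADJ CONJ.
Checking: rule 1 satisfied; rule 2 satisfied.

YES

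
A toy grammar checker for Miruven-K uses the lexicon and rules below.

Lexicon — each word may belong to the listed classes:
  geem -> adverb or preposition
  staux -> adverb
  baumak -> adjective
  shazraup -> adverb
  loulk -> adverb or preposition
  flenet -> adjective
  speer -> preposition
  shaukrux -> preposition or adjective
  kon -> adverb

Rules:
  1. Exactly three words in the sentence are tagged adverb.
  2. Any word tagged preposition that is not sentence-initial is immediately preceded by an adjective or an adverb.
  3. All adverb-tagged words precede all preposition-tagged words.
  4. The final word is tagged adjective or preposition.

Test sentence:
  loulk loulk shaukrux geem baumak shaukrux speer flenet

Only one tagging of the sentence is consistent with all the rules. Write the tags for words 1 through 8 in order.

adverb adverb adjective adverb adjective adjective preposition adjective

Candidates per position — 1:loulk {adverb,preposition}; 2:loulk {adverb,preposition}; 3:shaukrux {preposition,adjective}; 4:geem {adverb,preposition}; 5:baumak {adjective}; 6:shaukrux {preposition,adjective}; 7:speer {preposition}; 8:flenet {adjective}.
At position 1, choosing preposition makes rule 1 impossible to satisfy; hence adverb.
At position 2, choosing preposition makes rule 1 impossible to satisfy; hence adverb.
At position 4, choosing preposition makes rule 1 impossible to satisfy; hence adverb.
At position 6, choosing preposition makes rule 2 impossible to satisfy; hence adjective.
At position 3, choosing preposition makes rule 3 impossible to satisfy; hence adjective.
The unique satisfying tagging is: adverb adverb adjective adverb adjective adjective preposition adjective.
Checking: rule 1 ✓; rule 2 ✓; rule 3 ✓; rule 4 ✓.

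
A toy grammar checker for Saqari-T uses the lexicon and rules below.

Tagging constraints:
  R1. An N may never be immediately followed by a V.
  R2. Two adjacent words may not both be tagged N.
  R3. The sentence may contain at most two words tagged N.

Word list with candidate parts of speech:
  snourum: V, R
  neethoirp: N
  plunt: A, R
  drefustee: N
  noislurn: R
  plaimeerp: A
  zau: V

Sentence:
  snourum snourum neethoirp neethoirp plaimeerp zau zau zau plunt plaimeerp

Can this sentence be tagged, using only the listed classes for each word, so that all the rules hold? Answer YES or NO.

Candidates per position — 1:snourum {V,R}; 2:snourum {V,R}; 3:neethoirp {N}; 4:neethoirp {N}; 5:plaimeerp {A}; 6:zau {V}; 7:zau {V}; 8:zau {V}; 9:plunt {A,R}; 10:plaimeerp {A}.
Rule 2 cannot be satisfied by any choice of tags from the lexicon.
So there is no consistent tagging.

NO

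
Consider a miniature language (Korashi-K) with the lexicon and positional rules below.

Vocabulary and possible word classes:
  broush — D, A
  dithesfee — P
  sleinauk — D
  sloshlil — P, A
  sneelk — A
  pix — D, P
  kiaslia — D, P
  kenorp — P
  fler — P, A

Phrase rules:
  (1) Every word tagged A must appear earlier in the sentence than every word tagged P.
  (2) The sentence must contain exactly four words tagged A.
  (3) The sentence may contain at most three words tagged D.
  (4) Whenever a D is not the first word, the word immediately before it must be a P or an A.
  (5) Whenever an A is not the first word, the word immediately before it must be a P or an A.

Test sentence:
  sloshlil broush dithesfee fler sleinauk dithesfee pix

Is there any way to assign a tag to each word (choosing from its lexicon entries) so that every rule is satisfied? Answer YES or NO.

Candidates per position — 1:sloshlil {P,A}; 2:broush {D,A}; 3:dithesfee {P}; 4:fler {P,A}; 5:sleinauk {D}; 6:dithesfee {P}; 7:pix {D,P}.
Rule 2 cannot be satisfied by any choice of tags from the lexicon.
So there is no consistent tagging.

NO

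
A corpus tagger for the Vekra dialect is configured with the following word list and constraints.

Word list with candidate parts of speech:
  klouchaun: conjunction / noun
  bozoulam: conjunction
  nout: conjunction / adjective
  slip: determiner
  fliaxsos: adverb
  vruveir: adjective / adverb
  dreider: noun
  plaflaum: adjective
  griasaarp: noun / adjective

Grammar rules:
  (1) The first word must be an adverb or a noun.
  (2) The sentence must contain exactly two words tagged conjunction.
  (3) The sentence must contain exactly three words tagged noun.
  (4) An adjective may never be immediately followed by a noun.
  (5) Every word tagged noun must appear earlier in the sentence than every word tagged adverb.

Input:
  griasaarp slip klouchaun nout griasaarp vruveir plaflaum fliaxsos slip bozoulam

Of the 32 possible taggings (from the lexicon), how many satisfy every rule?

2

Candidates per position — 1:griasaarp {noun,adjective}; 2:slip {determiner}; 3:klouchaun {conjunction,noun}; 4:nout {conjunction,adjective}; 5:griasaarp {noun,adjective}; 6:vruveir {adjective,adverb}; 7:plaflaum {adjective}; 8:fliaxsos {adverb}; 9:slip {determiner}; 10:bozoulam {conjunction}.
There are 32 candidate sequences in total.
The sequences that satisfy every rule: noun determiner noun conjunction noun adjective adjective adverb determiner conjunction; noun determiner noun conjunction noun adverb adjective adverb determiner conjunction.
Count = 2.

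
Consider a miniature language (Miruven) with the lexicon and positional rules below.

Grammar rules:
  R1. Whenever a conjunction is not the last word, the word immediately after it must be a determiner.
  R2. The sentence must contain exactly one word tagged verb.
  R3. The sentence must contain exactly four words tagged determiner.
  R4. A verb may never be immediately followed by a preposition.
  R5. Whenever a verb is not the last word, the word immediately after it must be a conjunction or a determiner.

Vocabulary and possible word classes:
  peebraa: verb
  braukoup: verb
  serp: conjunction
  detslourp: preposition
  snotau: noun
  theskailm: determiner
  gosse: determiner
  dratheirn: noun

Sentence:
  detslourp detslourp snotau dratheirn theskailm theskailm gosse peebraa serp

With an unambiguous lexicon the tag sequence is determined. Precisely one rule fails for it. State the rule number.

Fixed tagging: preposition preposition noun noun determiner determiner determiner verb conjunction.
Rule check: R1 ✓, R2 ✓, R3 ✗, R4 ✓, R5 ✓.
Only rule 3 fails.

3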